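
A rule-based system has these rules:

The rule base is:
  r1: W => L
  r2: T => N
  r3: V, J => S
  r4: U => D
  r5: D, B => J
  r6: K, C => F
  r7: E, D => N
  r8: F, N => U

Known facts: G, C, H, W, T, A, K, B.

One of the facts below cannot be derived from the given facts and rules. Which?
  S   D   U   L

Round 1 — r1, r2, r6, derive L, N, F.
Round 2 — r8, derive U.
Round 3 — r4, derive D.
Round 4 — r5, derive J.
Derived: D (round 3), L (round 1), U (round 2). S never appears in any round.

S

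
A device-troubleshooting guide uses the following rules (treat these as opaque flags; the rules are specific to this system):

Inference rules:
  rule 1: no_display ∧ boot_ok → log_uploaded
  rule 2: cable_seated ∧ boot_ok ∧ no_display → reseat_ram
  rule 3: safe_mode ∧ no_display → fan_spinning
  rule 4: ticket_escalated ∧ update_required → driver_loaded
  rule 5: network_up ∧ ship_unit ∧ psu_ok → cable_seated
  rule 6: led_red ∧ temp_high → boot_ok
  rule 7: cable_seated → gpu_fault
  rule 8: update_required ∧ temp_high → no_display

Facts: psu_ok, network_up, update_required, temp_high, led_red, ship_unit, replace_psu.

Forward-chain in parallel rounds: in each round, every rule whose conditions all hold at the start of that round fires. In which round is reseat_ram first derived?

Round 1: rule 5 [network_up ∧ ship_unit ∧ psu_ok → cable_seated]; rule 6 [led_red ∧ temp_high → boot_ok]; rule 8 [update_required ∧ temp_high → no_display]. New: cable_seated, boot_ok, no_display.
Round 2: rule 1 [no_display ∧ boot_ok → log_uploaded]; rule 2 [cable_seated ∧ boot_ok ∧ no_display → reseat_ram]; rule 7 [cable_seated → gpu_fault]. New: log_uploaded, reseat_ram, gpu_fault.
reseat_ram first appears in round 2.

2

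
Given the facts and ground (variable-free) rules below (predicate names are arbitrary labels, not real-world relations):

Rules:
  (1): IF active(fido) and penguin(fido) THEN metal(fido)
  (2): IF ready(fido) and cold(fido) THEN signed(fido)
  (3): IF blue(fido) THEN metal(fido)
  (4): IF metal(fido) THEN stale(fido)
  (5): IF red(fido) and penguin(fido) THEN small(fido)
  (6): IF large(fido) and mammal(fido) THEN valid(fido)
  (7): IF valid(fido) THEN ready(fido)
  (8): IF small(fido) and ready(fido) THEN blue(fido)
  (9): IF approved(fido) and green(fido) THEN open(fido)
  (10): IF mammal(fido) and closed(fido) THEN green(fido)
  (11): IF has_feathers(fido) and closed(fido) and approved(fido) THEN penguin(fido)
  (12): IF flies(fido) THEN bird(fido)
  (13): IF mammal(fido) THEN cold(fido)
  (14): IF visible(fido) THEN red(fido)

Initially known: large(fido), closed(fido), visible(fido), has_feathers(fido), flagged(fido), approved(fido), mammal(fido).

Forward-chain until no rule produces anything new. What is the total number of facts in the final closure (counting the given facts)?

Round 1 fires (6), (10), (11), (13), (14), giving valid(fido), green(fido), penguin(fido), cold(fido), red(fido).
Round 2 fires (5), (7), (9), giving small(fido), ready(fido), open(fido).
Round 3 fires (2), (8), giving signed(fido), blue(fido).
Round 4 fires (3), giving metal(fido).
Round 5 fires (4), giving stale(fido).
Closure: {approved(fido), blue(fido), closed(fido), cold(fido), flagged(fido), green(fido), has_feathers(fido), large(fido), mammal(fido), metal(fido), open(fido), penguin(fido), ready(fido), red(fido), signed(fido), small(fido), stale(fido), valid(fido), visible(fido)} — 19 facts.

19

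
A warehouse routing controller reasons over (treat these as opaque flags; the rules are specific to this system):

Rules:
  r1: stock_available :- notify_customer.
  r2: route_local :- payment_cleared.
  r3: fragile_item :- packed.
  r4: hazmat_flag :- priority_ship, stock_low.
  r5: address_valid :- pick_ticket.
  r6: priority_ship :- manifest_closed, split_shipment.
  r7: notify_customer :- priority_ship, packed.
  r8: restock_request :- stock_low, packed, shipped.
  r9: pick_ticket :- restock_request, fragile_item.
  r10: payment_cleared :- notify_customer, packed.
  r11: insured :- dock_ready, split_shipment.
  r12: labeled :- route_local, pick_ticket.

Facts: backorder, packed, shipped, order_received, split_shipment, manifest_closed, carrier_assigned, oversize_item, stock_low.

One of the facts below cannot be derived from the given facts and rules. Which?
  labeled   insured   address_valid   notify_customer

[1] r3 [fragile_item :- packed.]; r6 [priority_ship :- manifest_closed, split_shipment.]; r8 [restock_request :- stock_low, packed, shipped.]. ⇒ new: fragile_item, priority_ship, restock_request.
[2] r4 [hazmat_flag :- priority_ship, stock_low.]; r7 [notify_customer :- priority_ship, packed.]; r9 [pick_ticket :- restock_request, fragile_item.]. ⇒ new: hazmat_flag, notify_customer, pick_ticket.
[3] r1 [stock_available :- notify_customer.]; r5 [address_valid :- pick_ticket.]; r10 [payment_cleared :- notify_customer, packed.]. ⇒ new: stock_available, address_valid, payment_cleared.
[4] r2 [route_local :- payment_cleared.]. ⇒ new: route_local.
[5] r12 [labeled :- route_local, pick_ticket.]. ⇒ new: labeled.
Derived: notify_customer (round 2), labeled (round 5), address_valid (round 3). insured never appears in any round.

insured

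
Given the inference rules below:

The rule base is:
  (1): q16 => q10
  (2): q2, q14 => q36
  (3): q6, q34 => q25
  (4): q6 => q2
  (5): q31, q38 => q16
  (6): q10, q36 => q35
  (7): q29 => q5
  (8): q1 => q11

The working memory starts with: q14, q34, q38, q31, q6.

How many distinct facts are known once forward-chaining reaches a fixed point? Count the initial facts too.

11

Round 1 — (3), (4), (5), derive q25, q2, q16.
Round 2 — (1), (2), derive q10, q36.
Round 3 — (6), derive q35.
Closure: {q10, q14, q16, q2, q25, q31, q34, q35, q36, q38, q6} — 11 facts.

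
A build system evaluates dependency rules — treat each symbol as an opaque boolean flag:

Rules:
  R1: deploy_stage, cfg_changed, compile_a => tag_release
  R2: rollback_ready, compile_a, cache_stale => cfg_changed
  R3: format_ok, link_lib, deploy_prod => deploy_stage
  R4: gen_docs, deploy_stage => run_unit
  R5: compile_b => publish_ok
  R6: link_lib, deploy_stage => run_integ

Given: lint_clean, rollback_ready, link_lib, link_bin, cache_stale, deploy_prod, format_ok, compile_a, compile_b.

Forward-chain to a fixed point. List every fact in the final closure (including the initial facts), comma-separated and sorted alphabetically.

Round 1: R2 [rollback_ready, compile_a, cache_stale => cfg_changed]; R3 [format_ok, link_lib, deploy_prod => deploy_stage]; R5 [compile_b => publish_ok]. Adds cfg_changed, deploy_stage, publish_ok.
Round 2: R1 [deploy_stage, cfg_changed, compile_a => tag_release]; R6 [link_lib, deploy_stage => run_integ]. Adds tag_release, run_integ.

cache_stale, cfg_changed, compile_a, compile_b, deploy_prod, deploy_stage, format_ok, link_bin, link_lib, lint_clean, publish_ok, rollback_ready, run_integ, tag_release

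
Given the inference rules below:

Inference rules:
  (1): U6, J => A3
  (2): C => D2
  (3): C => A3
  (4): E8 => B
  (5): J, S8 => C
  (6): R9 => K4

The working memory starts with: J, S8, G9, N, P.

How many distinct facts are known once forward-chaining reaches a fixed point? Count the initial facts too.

8

Round 1 fires (5), giving C.
Round 2 fires (2), (3), giving D2, A3.
Closure: {A3, C, D2, G9, J, N, P, S8} — 8 facts.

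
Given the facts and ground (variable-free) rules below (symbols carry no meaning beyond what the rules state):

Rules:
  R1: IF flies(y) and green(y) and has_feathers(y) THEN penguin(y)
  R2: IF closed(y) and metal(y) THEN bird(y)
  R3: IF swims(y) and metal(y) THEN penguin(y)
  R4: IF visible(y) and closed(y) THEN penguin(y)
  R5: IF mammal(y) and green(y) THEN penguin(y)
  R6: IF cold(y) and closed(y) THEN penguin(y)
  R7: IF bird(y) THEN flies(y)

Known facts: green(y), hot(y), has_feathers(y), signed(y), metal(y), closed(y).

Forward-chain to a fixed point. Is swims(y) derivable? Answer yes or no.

no

Round 1 fires R2, giving bird(y).
Round 2 fires R7, giving flies(y).
Round 3 fires R1, giving penguin(y).
Fixed point reached. No rule has swims(y) as a consequent, and it is not given.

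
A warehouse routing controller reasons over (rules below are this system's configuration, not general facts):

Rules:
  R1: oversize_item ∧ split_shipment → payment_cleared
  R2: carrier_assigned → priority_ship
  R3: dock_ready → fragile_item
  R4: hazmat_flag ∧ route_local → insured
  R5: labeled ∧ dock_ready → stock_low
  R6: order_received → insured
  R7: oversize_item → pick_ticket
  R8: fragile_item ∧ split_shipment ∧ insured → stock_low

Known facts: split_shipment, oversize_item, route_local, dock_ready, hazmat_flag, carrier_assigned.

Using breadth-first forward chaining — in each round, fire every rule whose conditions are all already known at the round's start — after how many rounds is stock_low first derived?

[1] R1 [oversize_item ∧ split_shipment → payment_cleared]; R2 [carrier_assigned → priority_ship]; R3 [dock_ready → fragile_item]; R4 [hazmat_flag ∧ route_local → insured]; R7 [oversize_item → pick_ticket]. ⇒ new: payment_cleared, priority_ship, fragile_item, insured, pick_ticket.
[2] R8 [fragile_item ∧ split_shipment ∧ insured → stock_low]. ⇒ new: stock_low.
stock_low first appears in round 2.

2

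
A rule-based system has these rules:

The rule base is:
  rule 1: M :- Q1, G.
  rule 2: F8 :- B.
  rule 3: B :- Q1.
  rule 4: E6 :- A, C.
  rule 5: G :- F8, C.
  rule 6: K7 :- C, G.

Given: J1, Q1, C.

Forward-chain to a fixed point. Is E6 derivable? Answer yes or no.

no

[1] rule 3 [B :- Q1.]. ⇒ new: B.
[2] rule 2 [F8 :- B.]. ⇒ new: F8.
[3] rule 5 [G :- F8, C.]. ⇒ new: G.
[4] rule 1 [M :- Q1, G.]; rule 6 [K7 :- C, G.]. ⇒ new: M, K7.
Fixed point reached. E6 is concluded only by rule 4; rule 4 needs A (never derived).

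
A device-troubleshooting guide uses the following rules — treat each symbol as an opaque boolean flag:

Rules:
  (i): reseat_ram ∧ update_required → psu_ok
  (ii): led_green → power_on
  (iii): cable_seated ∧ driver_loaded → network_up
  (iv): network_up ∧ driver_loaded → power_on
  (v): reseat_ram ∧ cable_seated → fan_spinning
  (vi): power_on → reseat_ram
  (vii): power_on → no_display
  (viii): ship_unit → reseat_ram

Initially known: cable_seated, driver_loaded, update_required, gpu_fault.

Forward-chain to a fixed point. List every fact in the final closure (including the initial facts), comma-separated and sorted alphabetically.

Round 1 — (iii), derive network_up.
Round 2 — (iv), derive power_on.
Round 3 — (vi), (vii), derive reseat_ram, no_display.
Round 4 — (i), (v), derive psu_ok, fan_spinning.

cable_seated, driver_loaded, fan_spinning, gpu_fault, network_up, no_display, power_on, psu_ok, reseat_ram, update_required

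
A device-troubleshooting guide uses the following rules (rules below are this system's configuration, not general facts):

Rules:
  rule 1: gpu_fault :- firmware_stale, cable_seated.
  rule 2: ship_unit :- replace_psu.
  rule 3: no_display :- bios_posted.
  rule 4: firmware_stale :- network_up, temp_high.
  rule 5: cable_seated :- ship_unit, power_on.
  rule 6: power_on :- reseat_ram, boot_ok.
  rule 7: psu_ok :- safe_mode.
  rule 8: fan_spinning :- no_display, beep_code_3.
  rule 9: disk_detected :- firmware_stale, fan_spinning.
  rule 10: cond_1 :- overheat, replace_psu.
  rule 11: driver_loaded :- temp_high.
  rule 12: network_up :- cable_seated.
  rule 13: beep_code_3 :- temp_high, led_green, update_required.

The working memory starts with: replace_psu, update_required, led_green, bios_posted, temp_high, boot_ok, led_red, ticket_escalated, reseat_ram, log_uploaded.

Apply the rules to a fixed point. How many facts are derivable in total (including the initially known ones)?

Round 1: rule 2 [ship_unit :- replace_psu.]; rule 3 [no_display :- bios_posted.]; rule 6 [power_on :- reseat_ram, boot_ok.]; rule 11 [driver_loaded :- temp_high.]; rule 13 [beep_code_3 :- temp_high, led_green, update_required.]. New: ship_unit, no_display, power_on, driver_loaded, beep_code_3.
Round 2: rule 5 [cable_seated :- ship_unit, power_on.]; rule 8 [fan_spinning :- no_display, beep_code_3.]. New: cable_seated, fan_spinning.
Round 3: rule 12 [network_up :- cable_seated.]. New: network_up.
Round 4: rule 4 [firmware_stale :- network_up, temp_high.]. New: firmware_stale.
Round 5: rule 1 [gpu_fault :- firmware_stale, cable_seated.]; rule 9 [disk_detected :- firmware_stale, fan_spinning.]. New: gpu_fault, disk_detected.
Closure: {beep_code_3, bios_posted, boot_ok, cable_seated, disk_detected, driver_loaded, fan_spinning, firmware_stale, gpu_fault, led_green, led_red, log_uploaded, network_up, no_display, power_on, replace_psu, reseat_ram, ship_unit, temp_high, ticket_escalated, update_required} — 21 facts.

21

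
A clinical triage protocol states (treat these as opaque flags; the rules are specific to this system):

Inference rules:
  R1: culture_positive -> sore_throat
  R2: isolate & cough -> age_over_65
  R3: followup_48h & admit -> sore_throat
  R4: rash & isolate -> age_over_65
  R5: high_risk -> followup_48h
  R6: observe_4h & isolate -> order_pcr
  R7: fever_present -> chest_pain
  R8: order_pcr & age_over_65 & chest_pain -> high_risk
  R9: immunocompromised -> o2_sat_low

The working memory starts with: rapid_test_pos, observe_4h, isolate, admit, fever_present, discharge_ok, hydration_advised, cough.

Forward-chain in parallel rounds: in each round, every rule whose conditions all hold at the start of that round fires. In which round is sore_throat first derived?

Round 1 fires R2, R6, R7, giving age_over_65, order_pcr, chest_pain.
Round 2 fires R8, giving high_risk.
Round 3 fires R5, giving followup_48h.
Round 4 fires R3, giving sore_throat.
sore_throat first appears in round 4.

4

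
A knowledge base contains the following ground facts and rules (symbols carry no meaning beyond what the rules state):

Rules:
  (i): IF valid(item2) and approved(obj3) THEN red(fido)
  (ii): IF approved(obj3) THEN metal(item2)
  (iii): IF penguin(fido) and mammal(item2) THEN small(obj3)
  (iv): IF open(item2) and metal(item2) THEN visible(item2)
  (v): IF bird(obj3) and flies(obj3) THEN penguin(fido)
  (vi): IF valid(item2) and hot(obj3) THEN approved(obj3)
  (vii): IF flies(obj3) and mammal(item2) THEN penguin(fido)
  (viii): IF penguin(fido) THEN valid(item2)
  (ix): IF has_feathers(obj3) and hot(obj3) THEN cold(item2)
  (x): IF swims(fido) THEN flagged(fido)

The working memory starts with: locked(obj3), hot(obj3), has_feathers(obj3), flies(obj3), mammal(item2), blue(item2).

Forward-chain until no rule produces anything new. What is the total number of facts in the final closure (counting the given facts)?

13

[1] (vii) [IF flies(obj3) and mammal(item2) THEN penguin(fido)]; (ix) [IF has_feathers(obj3) and hot(obj3) THEN cold(item2)]. ⇒ new: penguin(fido), cold(item2).
[2] (iii) [IF penguin(fido) and mammal(item2) THEN small(obj3)]; (viii) [IF penguin(fido) THEN valid(item2)]. ⇒ new: small(obj3), valid(item2).
[3] (vi) [IF valid(item2) and hot(obj3) THEN approved(obj3)]. ⇒ new: approved(obj3).
[4] (i) [IF valid(item2) and approved(obj3) THEN red(fido)]; (ii) [IF approved(obj3) THEN metal(item2)]. ⇒ new: red(fido), metal(item2).
Closure: {approved(obj3), blue(item2), cold(item2), flies(obj3), has_feathers(obj3), hot(obj3), locked(obj3), mammal(item2), metal(item2), penguin(fido), red(fido), small(obj3), valid(item2)} — 13 facts.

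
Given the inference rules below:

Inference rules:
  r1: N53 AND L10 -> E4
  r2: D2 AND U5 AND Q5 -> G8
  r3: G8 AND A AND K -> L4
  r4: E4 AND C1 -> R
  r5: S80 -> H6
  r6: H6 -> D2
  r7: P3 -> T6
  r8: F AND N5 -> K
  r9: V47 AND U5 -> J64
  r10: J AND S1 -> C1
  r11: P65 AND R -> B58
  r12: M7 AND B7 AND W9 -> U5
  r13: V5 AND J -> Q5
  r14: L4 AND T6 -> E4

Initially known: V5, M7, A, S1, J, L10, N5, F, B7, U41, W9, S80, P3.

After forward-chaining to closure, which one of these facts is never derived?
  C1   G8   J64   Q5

Round 1 fires r5, r7, r8, r10, r12, r13, giving H6, T6, K, C1, U5, Q5.
Round 2 fires r6, giving D2.
Round 3 fires r2, giving G8.
Round 4 fires r3, giving L4.
Round 5 fires r14, giving E4.
Round 6 fires r4, giving R.
Derived: Q5 (round 1), C1 (round 1), G8 (round 3). J64 never appears in any round.

J64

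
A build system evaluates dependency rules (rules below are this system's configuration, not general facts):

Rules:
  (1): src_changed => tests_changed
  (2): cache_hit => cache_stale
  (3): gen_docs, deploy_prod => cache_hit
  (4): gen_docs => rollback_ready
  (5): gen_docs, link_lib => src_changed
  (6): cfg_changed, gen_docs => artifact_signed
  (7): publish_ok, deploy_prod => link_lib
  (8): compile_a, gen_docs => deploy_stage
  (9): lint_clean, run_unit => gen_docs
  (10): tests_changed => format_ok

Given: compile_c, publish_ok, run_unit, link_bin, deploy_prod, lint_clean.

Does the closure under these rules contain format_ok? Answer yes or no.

Round 1: (7) [publish_ok, deploy_prod => link_lib]; (9) [lint_clean, run_unit => gen_docs]. New: link_lib, gen_docs.
Round 2: (3) [gen_docs, deploy_prod => cache_hit]; (4) [gen_docs => rollback_ready]; (5) [gen_docs, link_lib => src_changed]. New: cache_hit, rollback_ready, src_changed.
Round 3: (1) [src_changed => tests_changed]; (2) [cache_hit => cache_stale]. New: tests_changed, cache_stale.
Round 4: (10) [tests_changed => format_ok]. New: format_ok.
format_ok appears in round 4, so it is derivable.

yes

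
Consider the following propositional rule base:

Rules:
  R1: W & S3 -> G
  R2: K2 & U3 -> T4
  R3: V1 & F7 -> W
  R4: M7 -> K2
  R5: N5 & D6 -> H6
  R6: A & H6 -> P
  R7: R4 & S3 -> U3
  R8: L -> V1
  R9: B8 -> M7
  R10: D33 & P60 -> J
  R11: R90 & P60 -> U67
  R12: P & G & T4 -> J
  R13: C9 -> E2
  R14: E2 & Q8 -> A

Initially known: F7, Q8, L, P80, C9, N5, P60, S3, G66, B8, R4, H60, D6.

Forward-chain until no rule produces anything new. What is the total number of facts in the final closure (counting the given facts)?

25

Round 1 — R5, R7, R8, R9, R13, derive H6, U3, V1, M7, E2.
Round 2 — R3, R4, R14, derive W, K2, A.
Round 3 — R1, R2, R6, derive G, T4, P.
Round 4 — R12, derive J.
Closure: {A, B8, C9, D6, E2, F7, G, G66, H6, H60, J, K2, L, M7, N5, P, P60, P80, Q8, R4, S3, T4, U3, V1, W} — 25 facts.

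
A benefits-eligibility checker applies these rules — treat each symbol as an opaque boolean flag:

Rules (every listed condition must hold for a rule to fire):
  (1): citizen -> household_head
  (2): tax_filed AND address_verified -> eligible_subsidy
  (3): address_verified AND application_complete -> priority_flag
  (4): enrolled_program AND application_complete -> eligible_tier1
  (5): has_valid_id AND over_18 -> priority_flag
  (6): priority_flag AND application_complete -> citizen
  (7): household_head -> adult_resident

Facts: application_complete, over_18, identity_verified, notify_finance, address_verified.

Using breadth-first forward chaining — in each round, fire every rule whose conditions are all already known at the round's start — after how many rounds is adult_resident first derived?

Round 1 fires (3), giving priority_flag.
Round 2 fires (6), giving citizen.
Round 3 fires (1), giving household_head.
Round 4 fires (7), giving adult_resident.
adult_resident first appears in round 4.

4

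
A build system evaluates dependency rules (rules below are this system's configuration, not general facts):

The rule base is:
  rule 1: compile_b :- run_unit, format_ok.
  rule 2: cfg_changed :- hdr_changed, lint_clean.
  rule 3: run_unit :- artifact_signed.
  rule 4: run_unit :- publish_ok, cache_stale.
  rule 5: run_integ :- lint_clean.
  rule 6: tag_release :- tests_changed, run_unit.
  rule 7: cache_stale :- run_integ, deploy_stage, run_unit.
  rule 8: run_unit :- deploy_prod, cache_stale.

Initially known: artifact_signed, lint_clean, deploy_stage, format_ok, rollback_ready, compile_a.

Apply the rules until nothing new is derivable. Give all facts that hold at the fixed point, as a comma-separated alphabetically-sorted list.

Round 1 fires rule 3, rule 5, giving run_unit, run_integ.
Round 2 fires rule 1, rule 7, giving compile_b, cache_stale.

artifact_signed, cache_stale, compile_a, compile_b, deploy_stage, format_ok, lint_clean, rollback_ready, run_integ, run_unit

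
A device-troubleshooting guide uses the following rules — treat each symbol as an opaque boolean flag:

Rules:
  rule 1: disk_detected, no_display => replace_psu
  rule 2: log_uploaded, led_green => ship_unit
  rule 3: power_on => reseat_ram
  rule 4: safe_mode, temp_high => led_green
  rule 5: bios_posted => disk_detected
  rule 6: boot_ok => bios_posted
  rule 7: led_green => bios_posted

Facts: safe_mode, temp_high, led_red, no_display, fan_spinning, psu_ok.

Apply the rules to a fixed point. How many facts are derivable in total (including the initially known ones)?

Round 1 fires rule 4, giving led_green.
Round 2 fires rule 7, giving bios_posted.
Round 3 fires rule 5, giving disk_detected.
Round 4 fires rule 1, giving replace_psu.
Closure: {bios_posted, disk_detected, fan_spinning, led_green, led_red, no_display, psu_ok, replace_psu, safe_mode, temp_high} — 10 facts.

10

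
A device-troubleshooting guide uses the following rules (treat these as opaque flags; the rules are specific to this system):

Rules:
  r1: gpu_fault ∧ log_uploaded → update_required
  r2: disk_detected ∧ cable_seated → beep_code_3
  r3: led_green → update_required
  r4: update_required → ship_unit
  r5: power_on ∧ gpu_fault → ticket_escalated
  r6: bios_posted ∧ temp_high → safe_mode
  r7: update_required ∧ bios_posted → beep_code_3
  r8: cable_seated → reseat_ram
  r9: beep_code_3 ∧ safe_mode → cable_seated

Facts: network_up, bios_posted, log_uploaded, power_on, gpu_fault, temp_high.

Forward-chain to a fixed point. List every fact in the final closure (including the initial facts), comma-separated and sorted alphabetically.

beep_code_3, bios_posted, cable_seated, gpu_fault, log_uploaded, network_up, power_on, reseat_ram, safe_mode, ship_unit, temp_high, ticket_escalated, update_required

Round 1 — r1, r5, r6, derive update_required, ticket_escalated, safe_mode.
Round 2 — r4, r7, derive ship_unit, beep_code_3.
Round 3 — r9, derive cable_seated.
Round 4 — r8, derive reseat_ram.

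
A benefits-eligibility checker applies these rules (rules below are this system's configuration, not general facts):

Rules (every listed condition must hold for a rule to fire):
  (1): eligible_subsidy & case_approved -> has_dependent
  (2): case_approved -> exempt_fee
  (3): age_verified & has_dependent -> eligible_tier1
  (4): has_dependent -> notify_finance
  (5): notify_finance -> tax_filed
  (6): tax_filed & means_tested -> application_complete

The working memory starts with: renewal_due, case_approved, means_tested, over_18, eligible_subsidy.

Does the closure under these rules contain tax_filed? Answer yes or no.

yes

Round 1 fires (1), (2), giving has_dependent, exempt_fee.
Round 2 fires (4), giving notify_finance.
Round 3 fires (5), giving tax_filed.
Round 4 fires (6), giving application_complete.
tax_filed appears in round 3, so it is derivable.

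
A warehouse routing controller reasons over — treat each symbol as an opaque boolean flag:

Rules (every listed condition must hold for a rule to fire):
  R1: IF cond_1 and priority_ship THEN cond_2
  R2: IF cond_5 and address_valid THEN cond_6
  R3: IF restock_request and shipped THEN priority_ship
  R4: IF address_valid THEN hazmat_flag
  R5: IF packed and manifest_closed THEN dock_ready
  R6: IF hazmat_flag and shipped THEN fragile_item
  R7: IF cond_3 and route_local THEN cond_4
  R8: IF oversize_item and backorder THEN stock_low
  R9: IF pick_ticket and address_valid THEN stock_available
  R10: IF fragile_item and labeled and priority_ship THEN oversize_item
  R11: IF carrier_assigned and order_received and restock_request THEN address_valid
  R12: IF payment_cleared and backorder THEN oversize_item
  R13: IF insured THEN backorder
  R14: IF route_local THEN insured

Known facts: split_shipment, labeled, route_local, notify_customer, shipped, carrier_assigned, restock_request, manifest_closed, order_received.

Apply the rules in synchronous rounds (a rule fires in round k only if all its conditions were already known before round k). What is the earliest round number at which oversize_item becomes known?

4

Round 1: R3 [IF restock_request and shipped THEN priority_ship]; R11 [IF carrier_assigned and order_received and restock_request THEN address_valid]; R14 [IF route_local THEN insured]. Adds priority_ship, address_valid, insured.
Round 2: R4 [IF address_valid THEN hazmat_flag]; R13 [IF insured THEN backorder]. Adds hazmat_flag, backorder.
Round 3: R6 [IF hazmat_flag and shipped THEN fragile_item]. Adds fragile_item.
Round 4: R10 [IF fragile_item and labeled and priority_ship THEN oversize_item]. Adds oversize_item.
oversize_item first appears in round 4.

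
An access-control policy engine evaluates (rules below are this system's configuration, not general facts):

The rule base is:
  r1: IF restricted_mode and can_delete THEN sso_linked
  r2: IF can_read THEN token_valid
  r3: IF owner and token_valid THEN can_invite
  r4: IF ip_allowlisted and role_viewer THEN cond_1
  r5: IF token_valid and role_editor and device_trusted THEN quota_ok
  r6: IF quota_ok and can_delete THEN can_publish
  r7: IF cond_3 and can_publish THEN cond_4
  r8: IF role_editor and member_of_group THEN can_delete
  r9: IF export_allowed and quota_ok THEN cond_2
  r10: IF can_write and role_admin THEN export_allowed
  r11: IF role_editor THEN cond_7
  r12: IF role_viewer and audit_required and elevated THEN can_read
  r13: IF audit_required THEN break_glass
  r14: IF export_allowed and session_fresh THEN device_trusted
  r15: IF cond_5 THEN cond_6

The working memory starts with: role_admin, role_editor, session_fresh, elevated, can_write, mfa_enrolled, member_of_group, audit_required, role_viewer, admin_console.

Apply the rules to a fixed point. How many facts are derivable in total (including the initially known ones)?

Round 1: r8 [IF role_editor and member_of_group THEN can_delete]; r10 [IF can_write and role_admin THEN export_allowed]; r11 [IF role_editor THEN cond_7]; r12 [IF role_viewer and audit_required and elevated THEN can_read]; r13 [IF audit_required THEN break_glass]. New: can_delete, export_allowed, cond_7, can_read, break_glass.
Round 2: r2 [IF can_read THEN token_valid]; r14 [IF export_allowed and session_fresh THEN device_trusted]. New: token_valid, device_trusted.
Round 3: r5 [IF token_valid and role_editor and device_trusted THEN quota_ok]. New: quota_ok.
Round 4: r6 [IF quota_ok and can_delete THEN can_publish]; r9 [IF export_allowed and quota_ok THEN cond_2]. New: can_publish, cond_2.
Closure: {admin_console, audit_required, break_glass, can_delete, can_publish, can_read, can_write, cond_2, cond_7, device_trusted, elevated, export_allowed, member_of_group, mfa_enrolled, quota_ok, role_admin, role_editor, role_viewer, session_fresh, token_valid} — 20 facts.

20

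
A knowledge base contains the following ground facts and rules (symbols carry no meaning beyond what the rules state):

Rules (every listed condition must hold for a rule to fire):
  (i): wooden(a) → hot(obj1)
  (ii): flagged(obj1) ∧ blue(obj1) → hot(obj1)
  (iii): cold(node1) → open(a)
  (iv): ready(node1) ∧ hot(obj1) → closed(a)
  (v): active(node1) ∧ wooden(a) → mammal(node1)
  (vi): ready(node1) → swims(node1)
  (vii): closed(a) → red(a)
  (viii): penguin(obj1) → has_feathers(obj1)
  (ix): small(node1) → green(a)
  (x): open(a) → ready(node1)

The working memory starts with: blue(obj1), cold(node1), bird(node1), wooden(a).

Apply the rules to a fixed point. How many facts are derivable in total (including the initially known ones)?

Round 1 fires (i), (iii), giving hot(obj1), open(a).
Round 2 fires (x), giving ready(node1).
Round 3 fires (iv), (vi), giving closed(a), swims(node1).
Round 4 fires (vii), giving red(a).
Closure: {bird(node1), blue(obj1), closed(a), cold(node1), hot(obj1), open(a), ready(node1), red(a), swims(node1), wooden(a)} — 10 facts.

10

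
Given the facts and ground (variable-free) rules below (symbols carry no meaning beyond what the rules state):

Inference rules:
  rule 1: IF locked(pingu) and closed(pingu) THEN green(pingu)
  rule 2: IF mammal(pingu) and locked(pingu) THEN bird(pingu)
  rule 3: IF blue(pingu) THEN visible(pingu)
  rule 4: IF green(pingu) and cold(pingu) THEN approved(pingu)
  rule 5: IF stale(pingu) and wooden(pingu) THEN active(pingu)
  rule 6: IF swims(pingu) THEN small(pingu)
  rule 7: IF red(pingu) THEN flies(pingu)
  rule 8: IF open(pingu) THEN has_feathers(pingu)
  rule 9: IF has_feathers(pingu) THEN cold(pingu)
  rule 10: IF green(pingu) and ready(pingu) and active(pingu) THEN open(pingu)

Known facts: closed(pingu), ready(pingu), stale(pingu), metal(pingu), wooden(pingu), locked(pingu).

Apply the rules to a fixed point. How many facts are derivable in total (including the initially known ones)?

12

Round 1: rule 1 [IF locked(pingu) and closed(pingu) THEN green(pingu)]; rule 5 [IF stale(pingu) and wooden(pingu) THEN active(pingu)]. New: green(pingu), active(pingu).
Round 2: rule 10 [IF green(pingu) and ready(pingu) and active(pingu) THEN open(pingu)]. New: open(pingu).
Round 3: rule 8 [IF open(pingu) THEN has_feathers(pingu)]. New: has_feathers(pingu).
Round 4: rule 9 [IF has_feathers(pingu) THEN cold(pingu)]. New: cold(pingu).
Round 5: rule 4 [IF green(pingu) and cold(pingu) THEN approved(pingu)]. New: approved(pingu).
Closure: {active(pingu), approved(pingu), closed(pingu), cold(pingu), green(pingu), has_feathers(pingu), locked(pingu), metal(pingu), open(pingu), ready(pingu), stale(pingu), wooden(pingu)} — 12 facts.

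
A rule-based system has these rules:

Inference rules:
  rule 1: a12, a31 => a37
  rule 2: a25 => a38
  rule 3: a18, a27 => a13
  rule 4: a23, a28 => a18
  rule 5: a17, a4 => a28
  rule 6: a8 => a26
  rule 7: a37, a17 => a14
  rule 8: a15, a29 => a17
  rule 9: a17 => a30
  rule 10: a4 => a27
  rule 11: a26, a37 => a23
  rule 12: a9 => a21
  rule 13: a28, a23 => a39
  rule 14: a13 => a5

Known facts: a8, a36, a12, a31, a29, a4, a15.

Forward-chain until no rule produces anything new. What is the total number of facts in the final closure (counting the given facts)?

19

Round 1 — rule 1, rule 6, rule 8, rule 10, derive a37, a26, a17, a27.
Round 2 — rule 5, rule 7, rule 9, rule 11, derive a28, a14, a30, a23.
Round 3 — rule 4, rule 13, derive a18, a39.
Round 4 — rule 3, derive a13.
Round 5 — rule 14, derive a5.
Closure: {a12, a13, a14, a15, a17, a18, a23, a26, a27, a28, a29, a30, a31, a36, a37, a39, a4, a5, a8} — 19 facts.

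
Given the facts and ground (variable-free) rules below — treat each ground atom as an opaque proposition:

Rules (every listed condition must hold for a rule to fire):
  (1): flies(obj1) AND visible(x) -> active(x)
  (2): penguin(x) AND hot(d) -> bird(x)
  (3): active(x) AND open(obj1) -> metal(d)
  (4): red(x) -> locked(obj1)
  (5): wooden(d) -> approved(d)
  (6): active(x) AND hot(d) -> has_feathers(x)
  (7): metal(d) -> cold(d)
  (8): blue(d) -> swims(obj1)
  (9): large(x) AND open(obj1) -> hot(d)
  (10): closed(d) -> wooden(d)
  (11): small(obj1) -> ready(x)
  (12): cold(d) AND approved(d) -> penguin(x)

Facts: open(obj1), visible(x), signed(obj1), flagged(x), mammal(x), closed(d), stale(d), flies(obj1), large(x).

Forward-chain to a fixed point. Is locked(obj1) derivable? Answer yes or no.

Round 1 — (1), (9), (10), derive active(x), hot(d), wooden(d).
Round 2 — (3), (5), (6), derive metal(d), approved(d), has_feathers(x).
Round 3 — (7), derive cold(d).
Round 4 — (12), derive penguin(x).
Round 5 — (2), derive bird(x).
Fixed point reached. locked(obj1) is concluded only by (4); (4) needs red(x) (never derived).

no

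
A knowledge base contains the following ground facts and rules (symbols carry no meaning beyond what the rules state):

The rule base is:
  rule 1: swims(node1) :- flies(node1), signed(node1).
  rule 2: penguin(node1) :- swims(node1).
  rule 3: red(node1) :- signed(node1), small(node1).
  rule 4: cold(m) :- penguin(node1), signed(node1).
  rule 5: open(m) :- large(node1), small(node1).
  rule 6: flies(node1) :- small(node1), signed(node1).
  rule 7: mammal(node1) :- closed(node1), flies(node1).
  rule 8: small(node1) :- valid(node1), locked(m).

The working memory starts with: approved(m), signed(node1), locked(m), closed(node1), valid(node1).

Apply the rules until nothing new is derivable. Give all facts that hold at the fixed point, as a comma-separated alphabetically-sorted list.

approved(m), closed(node1), cold(m), flies(node1), locked(m), mammal(node1), penguin(node1), red(node1), signed(node1), small(node1), swims(node1), valid(node1)

Round 1: rule 8 [small(node1) :- valid(node1), locked(m).]. New: small(node1).
Round 2: rule 3 [red(node1) :- signed(node1), small(node1).]; rule 6 [flies(node1) :- small(node1), signed(node1).]. New: red(node1), flies(node1).
Round 3: rule 1 [swims(node1) :- flies(node1), signed(node1).]; rule 7 [mammal(node1) :- closed(node1), flies(node1).]. New: swims(node1), mammal(node1).
Round 4: rule 2 [penguin(node1) :- swims(node1).]. New: penguin(node1).
Round 5: rule 4 [cold(m) :- penguin(node1), signed(node1).]. New: cold(m).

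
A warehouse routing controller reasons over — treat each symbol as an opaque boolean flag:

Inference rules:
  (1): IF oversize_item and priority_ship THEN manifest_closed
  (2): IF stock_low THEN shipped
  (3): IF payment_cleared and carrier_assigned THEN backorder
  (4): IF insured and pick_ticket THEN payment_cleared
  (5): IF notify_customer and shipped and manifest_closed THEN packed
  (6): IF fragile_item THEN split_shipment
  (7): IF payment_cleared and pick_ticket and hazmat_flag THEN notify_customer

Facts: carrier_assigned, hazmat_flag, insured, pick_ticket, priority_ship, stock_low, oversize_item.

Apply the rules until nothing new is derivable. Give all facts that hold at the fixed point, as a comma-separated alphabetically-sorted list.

backorder, carrier_assigned, hazmat_flag, insured, manifest_closed, notify_customer, oversize_item, packed, payment_cleared, pick_ticket, priority_ship, shipped, stock_low

Round 1: (1) [IF oversize_item and priority_ship THEN manifest_closed]; (2) [IF stock_low THEN shipped]; (4) [IF insured and pick_ticket THEN payment_cleared]. Adds manifest_closed, shipped, payment_cleared.
Round 2: (3) [IF payment_cleared and carrier_assigned THEN backorder]; (7) [IF payment_cleared and pick_ticket and hazmat_flag THEN notify_customer]. Adds backorder, notify_customer.
Round 3: (5) [IF notify_customer and shipped and manifest_closed THEN packed]. Adds packed.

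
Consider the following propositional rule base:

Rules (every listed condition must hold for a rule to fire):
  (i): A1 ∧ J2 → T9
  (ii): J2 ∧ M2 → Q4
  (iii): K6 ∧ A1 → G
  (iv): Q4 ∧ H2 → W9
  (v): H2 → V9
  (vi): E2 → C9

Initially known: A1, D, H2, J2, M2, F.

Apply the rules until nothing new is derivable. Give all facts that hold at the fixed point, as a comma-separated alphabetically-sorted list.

A1, D, F, H2, J2, M2, Q4, T9, V9, W9

Round 1: (i) [A1 ∧ J2 → T9]; (ii) [J2 ∧ M2 → Q4]; (v) [H2 → V9]. Adds T9, Q4, V9.
Round 2: (iv) [Q4 ∧ H2 → W9]. Adds W9.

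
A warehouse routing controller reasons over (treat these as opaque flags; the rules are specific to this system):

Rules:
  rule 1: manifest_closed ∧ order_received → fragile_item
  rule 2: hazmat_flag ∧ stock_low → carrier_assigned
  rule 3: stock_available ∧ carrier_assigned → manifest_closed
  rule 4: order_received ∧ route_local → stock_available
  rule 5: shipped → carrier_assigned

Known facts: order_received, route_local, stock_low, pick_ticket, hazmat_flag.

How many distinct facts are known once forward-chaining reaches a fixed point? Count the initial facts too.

[1] rule 2 [hazmat_flag ∧ stock_low → carrier_assigned]; rule 4 [order_received ∧ route_local → stock_available]. ⇒ new: carrier_assigned, stock_available.
[2] rule 3 [stock_available ∧ carrier_assigned → manifest_closed]. ⇒ new: manifest_closed.
[3] rule 1 [manifest_closed ∧ order_received → fragile_item]. ⇒ new: fragile_item.
Closure: {carrier_assigned, fragile_item, hazmat_flag, manifest_closed, order_received, pick_ticket, route_local, stock_available, stock_low} — 9 facts.

9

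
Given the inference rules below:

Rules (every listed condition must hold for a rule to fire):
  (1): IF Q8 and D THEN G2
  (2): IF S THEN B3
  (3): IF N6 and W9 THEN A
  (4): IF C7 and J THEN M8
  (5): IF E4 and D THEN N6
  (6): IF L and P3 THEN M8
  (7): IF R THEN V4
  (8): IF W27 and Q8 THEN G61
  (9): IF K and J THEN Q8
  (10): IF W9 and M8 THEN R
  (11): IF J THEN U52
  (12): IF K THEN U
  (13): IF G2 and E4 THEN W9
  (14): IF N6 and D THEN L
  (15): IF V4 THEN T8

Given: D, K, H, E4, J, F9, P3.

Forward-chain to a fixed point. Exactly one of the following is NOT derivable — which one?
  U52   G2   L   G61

Round 1 — (5), (9), (11), (12), derive N6, Q8, U52, U.
Round 2 — (1), (14), derive G2, L.
Round 3 — (6), (13), derive M8, W9.
Round 4 — (3), (10), derive A, R.
Round 5 — (7), derive V4.
Round 6 — (15), derive T8.
Derived: L (round 2), G2 (round 2), U52 (round 1). G61 never appears in any round.

G61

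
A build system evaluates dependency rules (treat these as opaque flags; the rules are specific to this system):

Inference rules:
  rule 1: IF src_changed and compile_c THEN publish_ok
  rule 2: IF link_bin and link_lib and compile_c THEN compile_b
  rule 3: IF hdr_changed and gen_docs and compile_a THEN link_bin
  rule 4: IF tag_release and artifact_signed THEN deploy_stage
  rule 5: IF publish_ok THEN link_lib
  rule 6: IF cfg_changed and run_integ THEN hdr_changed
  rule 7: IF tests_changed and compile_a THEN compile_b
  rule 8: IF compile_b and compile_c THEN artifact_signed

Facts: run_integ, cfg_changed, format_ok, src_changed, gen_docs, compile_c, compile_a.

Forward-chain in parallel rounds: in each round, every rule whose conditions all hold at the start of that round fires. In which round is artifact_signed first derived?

4

Round 1: rule 1 [IF src_changed and compile_c THEN publish_ok]; rule 6 [IF cfg_changed and run_integ THEN hdr_changed]. Adds publish_ok, hdr_changed.
Round 2: rule 3 [IF hdr_changed and gen_docs and compile_a THEN link_bin]; rule 5 [IF publish_ok THEN link_lib]. Adds link_bin, link_lib.
Round 3: rule 2 [IF link_bin and link_lib and compile_c THEN compile_b]. Adds compile_b.
Round 4: rule 8 [IF compile_b and compile_c THEN artifact_signed]. Adds artifact_signed.
artifact_signed first appears in round 4.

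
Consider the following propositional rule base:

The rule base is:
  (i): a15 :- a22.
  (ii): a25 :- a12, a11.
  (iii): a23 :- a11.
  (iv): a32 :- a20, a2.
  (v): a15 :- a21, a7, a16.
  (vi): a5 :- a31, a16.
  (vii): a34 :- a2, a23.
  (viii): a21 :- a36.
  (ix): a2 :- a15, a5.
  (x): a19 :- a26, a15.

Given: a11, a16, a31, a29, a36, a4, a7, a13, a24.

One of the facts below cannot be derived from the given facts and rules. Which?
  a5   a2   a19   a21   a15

a19

Round 1 fires (iii), (vi), (viii), giving a23, a5, a21.
Round 2 fires (v), giving a15.
Round 3 fires (ix), giving a2.
Round 4 fires (vii), giving a34.
Derived: a15 (round 2), a21 (round 1), a5 (round 1), a2 (round 3). a19 never appears in any round.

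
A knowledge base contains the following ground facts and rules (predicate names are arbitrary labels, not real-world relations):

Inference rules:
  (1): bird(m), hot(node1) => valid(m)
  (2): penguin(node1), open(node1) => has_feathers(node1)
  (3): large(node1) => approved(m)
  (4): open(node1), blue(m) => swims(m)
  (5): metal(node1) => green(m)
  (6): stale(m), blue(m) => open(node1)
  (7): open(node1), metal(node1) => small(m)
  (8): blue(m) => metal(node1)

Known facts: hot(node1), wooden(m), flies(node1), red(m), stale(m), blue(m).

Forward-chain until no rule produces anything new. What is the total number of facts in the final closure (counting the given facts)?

Round 1 — (6), (8), derive open(node1), metal(node1).
Round 2 — (4), (5), (7), derive swims(m), green(m), small(m).
Closure: {blue(m), flies(node1), green(m), hot(node1), metal(node1), open(node1), red(m), small(m), stale(m), swims(m), wooden(m)} — 11 facts.

11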